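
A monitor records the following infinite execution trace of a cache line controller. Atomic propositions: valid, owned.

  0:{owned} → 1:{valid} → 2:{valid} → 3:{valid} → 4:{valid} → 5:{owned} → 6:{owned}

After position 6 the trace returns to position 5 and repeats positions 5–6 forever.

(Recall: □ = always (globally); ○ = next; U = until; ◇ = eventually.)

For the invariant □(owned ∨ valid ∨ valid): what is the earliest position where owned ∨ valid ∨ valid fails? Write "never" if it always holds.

owned ∨ valid ∨ valid holds at every position 0..6, and those are all the positions the trace ever visits, so the invariant □(owned ∨ valid ∨ valid) is never violated.

never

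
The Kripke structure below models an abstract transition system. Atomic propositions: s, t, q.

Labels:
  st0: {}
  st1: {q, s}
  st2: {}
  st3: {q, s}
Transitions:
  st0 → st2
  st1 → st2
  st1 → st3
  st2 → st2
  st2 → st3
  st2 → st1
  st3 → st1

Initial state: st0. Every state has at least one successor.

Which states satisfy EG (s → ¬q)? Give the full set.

States satisfying s → ¬q: {st0, st2}.
States satisfying EG (s → ¬q): {st0, st2}.

{st0, st2}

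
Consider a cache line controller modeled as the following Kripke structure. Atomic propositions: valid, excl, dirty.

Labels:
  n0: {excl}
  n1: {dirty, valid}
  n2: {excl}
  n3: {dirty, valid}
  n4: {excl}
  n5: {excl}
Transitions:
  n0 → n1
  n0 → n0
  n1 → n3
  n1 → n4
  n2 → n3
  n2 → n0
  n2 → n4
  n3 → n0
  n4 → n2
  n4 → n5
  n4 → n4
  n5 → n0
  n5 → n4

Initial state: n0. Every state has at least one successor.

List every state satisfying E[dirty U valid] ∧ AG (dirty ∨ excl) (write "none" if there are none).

{n1, n3}

States satisfying dirty: {n1, n3}.
States satisfying valid: {n1, n3}.
States satisfying E[dirty U valid]: {n1, n3}.
States satisfying dirty ∨ excl: {n0, n1, n2, n3, n4, n5}.
States satisfying AG (dirty ∨ excl): {n0, n1, n2, n3, n4, n5}.
States satisfying E[dirty U valid] ∧ AG (dirty ∨ excl): {n1, n3}.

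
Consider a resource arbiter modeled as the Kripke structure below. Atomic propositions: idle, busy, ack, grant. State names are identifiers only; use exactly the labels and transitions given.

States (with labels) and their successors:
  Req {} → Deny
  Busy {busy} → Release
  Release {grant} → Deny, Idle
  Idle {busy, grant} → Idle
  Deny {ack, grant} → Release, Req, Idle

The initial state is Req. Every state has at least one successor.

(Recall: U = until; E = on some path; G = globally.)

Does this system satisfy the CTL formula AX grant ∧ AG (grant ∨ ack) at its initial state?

States satisfying grant: {Release, Idle, Deny}.
States satisfying AX grant: {Req, Busy, Release, Idle}.
States satisfying grant ∨ ack: {Release, Idle, Deny}.
States satisfying AG (grant ∨ ack): {Idle}.
States satisfying AX grant ∧ AG (grant ∨ ack): {Idle}.
Req ∉ Sat(AX grant ∧ AG (grant ∨ ack)).

Violated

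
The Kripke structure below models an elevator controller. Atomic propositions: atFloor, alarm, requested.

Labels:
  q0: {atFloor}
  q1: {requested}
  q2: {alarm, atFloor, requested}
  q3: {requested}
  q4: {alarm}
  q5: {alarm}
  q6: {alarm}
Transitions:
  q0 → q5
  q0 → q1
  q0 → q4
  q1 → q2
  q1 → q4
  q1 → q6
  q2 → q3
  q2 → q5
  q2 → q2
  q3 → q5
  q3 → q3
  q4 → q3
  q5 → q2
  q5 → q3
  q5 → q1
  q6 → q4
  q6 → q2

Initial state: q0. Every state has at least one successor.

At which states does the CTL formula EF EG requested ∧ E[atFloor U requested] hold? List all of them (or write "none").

{q0, q1, q2, q3}

States satisfying EG requested: {q1, q2, q3}.
States satisfying EF EG requested: {q0, q1, q2, q3, q4, q5, q6}.
States satisfying atFloor: {q0, q2}.
States satisfying requested: {q1, q2, q3}.
States satisfying E[atFloor U requested]: {q0, q1, q2, q3}.
States satisfying EF EG requested ∧ E[atFloor U requested]: {q0, q1, q2, q3}.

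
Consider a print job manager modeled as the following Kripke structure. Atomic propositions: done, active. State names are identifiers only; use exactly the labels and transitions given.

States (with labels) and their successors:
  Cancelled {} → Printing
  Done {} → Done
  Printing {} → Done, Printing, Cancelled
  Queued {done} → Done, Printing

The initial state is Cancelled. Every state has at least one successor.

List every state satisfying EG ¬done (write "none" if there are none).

States satisfying ¬done: {Cancelled, Done, Printing}.
States satisfying EG ¬done: {Cancelled, Done, Printing}.

{Cancelled, Done, Printing}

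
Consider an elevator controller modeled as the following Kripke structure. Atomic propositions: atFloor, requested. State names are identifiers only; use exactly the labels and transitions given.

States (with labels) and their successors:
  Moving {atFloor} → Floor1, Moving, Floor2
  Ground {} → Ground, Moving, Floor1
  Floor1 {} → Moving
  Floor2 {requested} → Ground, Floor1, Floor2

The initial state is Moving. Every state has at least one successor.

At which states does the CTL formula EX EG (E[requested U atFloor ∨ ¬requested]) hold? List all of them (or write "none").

{Moving, Ground, Floor1, Floor2}

States satisfying EG (E[requested U atFloor ∨ ¬requested]): {Moving, Ground, Floor1, Floor2}.
States satisfying EX EG (E[requested U atFloor ∨ ¬requested]): {Moving, Ground, Floor1, Floor2}.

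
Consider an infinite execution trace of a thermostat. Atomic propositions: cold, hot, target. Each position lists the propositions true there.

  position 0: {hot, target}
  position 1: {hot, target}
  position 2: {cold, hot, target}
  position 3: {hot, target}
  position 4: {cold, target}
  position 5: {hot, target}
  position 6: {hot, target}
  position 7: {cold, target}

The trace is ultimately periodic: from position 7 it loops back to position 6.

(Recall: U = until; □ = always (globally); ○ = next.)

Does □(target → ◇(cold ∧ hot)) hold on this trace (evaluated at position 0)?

target → ◇(cold ∧ hot) must hold at every position from 0 onward. It fails at position 3, so □(target → ◇(cold ∧ hot)) is false.
Positions where target holds: 0, 1, 2, 3, 4, 5, 6, 7.
Check ◇(cold ∧ hot) at each: 0→ok, 1→ok, 2→ok, 3→fails, 4→fails, 5→fails, 6→fails, 7→fails.

Does not hold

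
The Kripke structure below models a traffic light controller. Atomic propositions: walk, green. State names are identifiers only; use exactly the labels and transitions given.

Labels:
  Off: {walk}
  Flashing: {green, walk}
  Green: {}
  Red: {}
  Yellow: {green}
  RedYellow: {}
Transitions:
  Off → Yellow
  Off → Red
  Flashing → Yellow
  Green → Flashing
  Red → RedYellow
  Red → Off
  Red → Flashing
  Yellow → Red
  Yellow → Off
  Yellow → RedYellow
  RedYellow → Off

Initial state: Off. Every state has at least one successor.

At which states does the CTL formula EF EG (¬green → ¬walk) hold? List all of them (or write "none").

States satisfying EG (¬green → ¬walk): {Flashing, Green, Red, Yellow}.
States satisfying EF EG (¬green → ¬walk): {Off, Flashing, Green, Red, Yellow, RedYellow}.

{Off, Flashing, Green, Red, Yellow, RedYellow}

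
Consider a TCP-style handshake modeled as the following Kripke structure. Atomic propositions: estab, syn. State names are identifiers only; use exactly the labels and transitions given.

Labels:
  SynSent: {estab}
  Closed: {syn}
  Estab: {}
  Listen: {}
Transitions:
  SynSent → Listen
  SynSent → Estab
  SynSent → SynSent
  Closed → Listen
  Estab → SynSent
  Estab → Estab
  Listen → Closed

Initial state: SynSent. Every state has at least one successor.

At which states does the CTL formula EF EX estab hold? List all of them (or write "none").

{SynSent, Estab}

States satisfying EX estab: {SynSent, Estab}.
States satisfying EF EX estab: {SynSent, Estab}.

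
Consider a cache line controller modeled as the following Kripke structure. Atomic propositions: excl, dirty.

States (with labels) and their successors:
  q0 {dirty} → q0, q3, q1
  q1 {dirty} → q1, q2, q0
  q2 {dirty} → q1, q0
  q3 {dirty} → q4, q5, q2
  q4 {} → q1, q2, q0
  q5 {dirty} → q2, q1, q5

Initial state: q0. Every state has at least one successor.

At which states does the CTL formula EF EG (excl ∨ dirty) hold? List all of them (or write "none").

States satisfying EG (excl ∨ dirty): {q0, q1, q2, q3, q5}.
States satisfying EF EG (excl ∨ dirty): {q0, q1, q2, q3, q4, q5}.

{q0, q1, q2, q3, q4, q5}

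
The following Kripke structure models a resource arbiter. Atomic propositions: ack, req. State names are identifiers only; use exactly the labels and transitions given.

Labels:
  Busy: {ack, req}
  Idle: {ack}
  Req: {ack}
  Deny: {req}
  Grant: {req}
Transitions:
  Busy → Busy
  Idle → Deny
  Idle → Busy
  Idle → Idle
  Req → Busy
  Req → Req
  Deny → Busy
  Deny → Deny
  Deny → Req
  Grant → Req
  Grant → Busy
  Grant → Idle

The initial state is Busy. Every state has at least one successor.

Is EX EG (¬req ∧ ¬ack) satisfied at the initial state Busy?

Violated

States satisfying EG (¬req ∧ ¬ack): ∅.
States satisfying EX EG (¬req ∧ ¬ack): ∅.
No suitable path/successor from Busy witnesses the formula.
Busy ∉ Sat(EX EG (¬req ∧ ¬ack)).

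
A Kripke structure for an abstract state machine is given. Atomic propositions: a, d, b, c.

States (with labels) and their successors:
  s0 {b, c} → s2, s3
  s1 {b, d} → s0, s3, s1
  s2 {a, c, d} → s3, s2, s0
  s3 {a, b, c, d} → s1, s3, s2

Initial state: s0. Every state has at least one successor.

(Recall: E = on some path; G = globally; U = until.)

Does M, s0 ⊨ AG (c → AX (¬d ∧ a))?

States satisfying c → AX (¬d ∧ a): {s1}.
States satisfying AG (c → AX (¬d ∧ a)): ∅.
s0 is reachable from s0 and violates c → AX (¬d ∧ a), so AG fails at s0.
s0 ∉ Sat(AG (c → AX (¬d ∧ a))).

Violated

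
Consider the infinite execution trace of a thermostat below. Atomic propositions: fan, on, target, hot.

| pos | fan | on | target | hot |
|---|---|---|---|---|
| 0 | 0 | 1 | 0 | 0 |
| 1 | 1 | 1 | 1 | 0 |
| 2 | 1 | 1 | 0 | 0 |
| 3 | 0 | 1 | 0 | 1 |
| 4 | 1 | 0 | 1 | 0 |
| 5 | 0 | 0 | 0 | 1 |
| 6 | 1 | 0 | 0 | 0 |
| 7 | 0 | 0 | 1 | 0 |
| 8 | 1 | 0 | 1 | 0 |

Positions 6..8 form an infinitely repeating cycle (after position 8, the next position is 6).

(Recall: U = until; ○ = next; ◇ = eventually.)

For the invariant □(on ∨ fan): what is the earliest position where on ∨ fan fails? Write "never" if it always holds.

Check on ∨ fan at each position in order: 0 ✓, 1 ✓, 2 ✓, 3 ✓, 4 ✓.
At position 5 the labels are {hot}, so on ∨ fan is false there. This is the first violation.

5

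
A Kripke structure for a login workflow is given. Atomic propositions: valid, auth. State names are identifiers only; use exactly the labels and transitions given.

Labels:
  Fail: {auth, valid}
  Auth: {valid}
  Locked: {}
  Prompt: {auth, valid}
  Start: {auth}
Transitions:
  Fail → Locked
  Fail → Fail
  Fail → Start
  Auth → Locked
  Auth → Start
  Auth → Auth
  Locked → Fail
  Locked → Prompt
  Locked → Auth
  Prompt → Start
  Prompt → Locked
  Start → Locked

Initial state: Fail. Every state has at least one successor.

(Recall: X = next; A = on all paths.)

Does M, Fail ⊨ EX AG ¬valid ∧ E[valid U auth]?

States satisfying AG ¬valid: ∅.
States satisfying EX AG ¬valid: ∅.
States satisfying valid: {Fail, Auth, Prompt}.
States satisfying auth: {Fail, Prompt, Start}.
States satisfying E[valid U auth]: {Fail, Auth, Prompt, Start}.
States satisfying EX AG ¬valid ∧ E[valid U auth]: ∅.
Fail ∉ Sat(EX AG ¬valid ∧ E[valid U auth]).

Violated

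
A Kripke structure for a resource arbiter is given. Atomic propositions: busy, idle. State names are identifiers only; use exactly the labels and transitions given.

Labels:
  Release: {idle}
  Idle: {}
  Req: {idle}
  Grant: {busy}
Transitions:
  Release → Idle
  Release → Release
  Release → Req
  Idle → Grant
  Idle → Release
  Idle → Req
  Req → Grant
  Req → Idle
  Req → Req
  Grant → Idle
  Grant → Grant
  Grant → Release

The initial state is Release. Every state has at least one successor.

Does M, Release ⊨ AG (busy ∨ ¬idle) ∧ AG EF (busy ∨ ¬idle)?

States satisfying busy ∨ ¬idle: {Idle, Grant}.
States satisfying AG (busy ∨ ¬idle): ∅.
States satisfying EF (busy ∨ ¬idle): {Release, Idle, Req, Grant}.
States satisfying AG EF (busy ∨ ¬idle): {Release, Idle, Req, Grant}.
States satisfying AG (busy ∨ ¬idle) ∧ AG EF (busy ∨ ¬idle): ∅.
Release ∉ Sat(AG (busy ∨ ¬idle) ∧ AG EF (busy ∨ ¬idle)).

No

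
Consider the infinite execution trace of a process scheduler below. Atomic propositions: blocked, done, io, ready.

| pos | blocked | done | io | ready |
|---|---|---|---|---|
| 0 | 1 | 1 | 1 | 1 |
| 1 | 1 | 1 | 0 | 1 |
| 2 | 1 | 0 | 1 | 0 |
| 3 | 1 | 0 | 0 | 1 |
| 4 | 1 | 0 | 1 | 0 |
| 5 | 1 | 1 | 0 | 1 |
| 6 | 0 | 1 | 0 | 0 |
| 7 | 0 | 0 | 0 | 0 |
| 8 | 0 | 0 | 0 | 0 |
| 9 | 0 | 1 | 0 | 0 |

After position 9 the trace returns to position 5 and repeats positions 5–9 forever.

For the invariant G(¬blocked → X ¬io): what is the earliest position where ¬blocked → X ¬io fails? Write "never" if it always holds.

¬blocked → X ¬io holds at every position 0..9, and those are all the positions the trace ever visits, so the invariant G(¬blocked → X ¬io) is never violated.

never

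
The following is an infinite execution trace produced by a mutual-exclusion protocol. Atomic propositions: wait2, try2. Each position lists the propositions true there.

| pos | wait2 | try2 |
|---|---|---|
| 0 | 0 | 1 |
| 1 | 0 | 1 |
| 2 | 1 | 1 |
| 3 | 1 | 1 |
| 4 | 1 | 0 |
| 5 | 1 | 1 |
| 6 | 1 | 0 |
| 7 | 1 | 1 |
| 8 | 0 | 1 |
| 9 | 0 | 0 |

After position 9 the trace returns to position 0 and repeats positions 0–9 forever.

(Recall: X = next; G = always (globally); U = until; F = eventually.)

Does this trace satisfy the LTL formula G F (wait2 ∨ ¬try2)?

F (wait2 ∨ ¬try2) holds at every position 0..9, and those are all positions ever visited, so G F (wait2 ∨ ¬try2) holds.

Satisfied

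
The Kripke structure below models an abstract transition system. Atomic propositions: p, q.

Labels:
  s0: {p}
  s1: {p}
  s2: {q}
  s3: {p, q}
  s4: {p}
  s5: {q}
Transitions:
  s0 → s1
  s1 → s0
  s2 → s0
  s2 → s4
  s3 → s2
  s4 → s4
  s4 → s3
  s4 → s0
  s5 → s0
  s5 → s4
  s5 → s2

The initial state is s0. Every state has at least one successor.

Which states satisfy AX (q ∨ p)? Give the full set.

{s0, s1, s2, s3, s4, s5}

States satisfying q ∨ p: {s0, s1, s2, s3, s4, s5}.
States satisfying AX (q ∨ p): {s0, s1, s2, s3, s4, s5}.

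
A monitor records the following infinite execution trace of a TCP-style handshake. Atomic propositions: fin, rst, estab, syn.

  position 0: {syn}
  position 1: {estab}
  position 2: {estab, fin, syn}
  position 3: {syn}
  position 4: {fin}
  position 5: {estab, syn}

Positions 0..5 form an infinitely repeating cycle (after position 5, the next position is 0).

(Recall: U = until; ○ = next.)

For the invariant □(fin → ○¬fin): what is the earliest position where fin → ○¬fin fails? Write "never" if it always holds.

never

fin → ○¬fin holds at every position 0..5, and those are all the positions the trace ever visits, so the invariant □(fin → ○¬fin) is never violated.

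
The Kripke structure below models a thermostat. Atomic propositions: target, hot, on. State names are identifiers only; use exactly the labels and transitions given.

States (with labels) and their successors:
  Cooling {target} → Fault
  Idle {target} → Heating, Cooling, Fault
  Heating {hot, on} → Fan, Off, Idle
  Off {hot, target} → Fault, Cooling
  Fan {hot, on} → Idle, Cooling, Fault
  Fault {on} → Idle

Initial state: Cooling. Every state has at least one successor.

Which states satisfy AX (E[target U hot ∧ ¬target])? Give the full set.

States satisfying E[target U hot ∧ ¬target]: {Idle, Heating, Fan}.
States satisfying AX (E[target U hot ∧ ¬target]): {Fault}.

{Fault}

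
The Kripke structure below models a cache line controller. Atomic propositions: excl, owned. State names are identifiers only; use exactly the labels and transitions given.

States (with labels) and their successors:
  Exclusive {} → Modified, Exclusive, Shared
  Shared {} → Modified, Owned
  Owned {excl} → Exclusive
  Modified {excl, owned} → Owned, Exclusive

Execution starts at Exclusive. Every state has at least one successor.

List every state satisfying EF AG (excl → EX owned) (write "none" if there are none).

none

States satisfying AG (excl → EX owned): ∅.
States satisfying EF AG (excl → EX owned): ∅.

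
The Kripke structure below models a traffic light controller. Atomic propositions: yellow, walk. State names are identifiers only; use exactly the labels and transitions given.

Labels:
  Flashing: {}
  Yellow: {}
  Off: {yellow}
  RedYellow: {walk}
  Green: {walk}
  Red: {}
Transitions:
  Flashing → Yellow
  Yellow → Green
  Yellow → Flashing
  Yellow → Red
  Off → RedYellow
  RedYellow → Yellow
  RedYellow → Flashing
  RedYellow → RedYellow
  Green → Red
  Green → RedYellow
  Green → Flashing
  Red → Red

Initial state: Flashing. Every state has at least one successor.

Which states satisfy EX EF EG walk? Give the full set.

States satisfying EF EG walk: {Flashing, Yellow, Off, RedYellow, Green}.
States satisfying EX EF EG walk: {Flashing, Yellow, Off, RedYellow, Green}.

{Flashing, Yellow, Off, RedYellow, Green}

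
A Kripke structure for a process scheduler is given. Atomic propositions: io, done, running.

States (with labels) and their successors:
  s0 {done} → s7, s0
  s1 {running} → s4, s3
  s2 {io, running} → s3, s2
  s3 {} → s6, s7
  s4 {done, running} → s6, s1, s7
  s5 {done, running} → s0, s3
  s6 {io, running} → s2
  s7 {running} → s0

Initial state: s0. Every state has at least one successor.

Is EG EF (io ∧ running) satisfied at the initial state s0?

Does not hold

States satisfying EF (io ∧ running): {s1, s2, s3, s4, s5, s6}.
States satisfying EG EF (io ∧ running): {s1, s2, s3, s4, s5, s6}.
No suitable path/successor from s0 witnesses the formula.
s0 ∉ Sat(EG EF (io ∧ running)).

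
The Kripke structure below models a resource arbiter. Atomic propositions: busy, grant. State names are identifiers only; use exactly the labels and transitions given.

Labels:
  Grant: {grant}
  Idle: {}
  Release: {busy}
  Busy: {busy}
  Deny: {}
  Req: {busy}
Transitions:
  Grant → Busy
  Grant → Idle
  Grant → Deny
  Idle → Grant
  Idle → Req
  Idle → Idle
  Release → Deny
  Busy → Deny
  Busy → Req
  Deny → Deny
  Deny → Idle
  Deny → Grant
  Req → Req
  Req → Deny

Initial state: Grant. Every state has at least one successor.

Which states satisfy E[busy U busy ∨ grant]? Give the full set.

States satisfying busy: {Release, Busy, Req}.
States satisfying busy ∨ grant: {Grant, Release, Busy, Req}.
States satisfying E[busy U busy ∨ grant]: {Grant, Release, Busy, Req}.

{Grant, Release, Busy, Req}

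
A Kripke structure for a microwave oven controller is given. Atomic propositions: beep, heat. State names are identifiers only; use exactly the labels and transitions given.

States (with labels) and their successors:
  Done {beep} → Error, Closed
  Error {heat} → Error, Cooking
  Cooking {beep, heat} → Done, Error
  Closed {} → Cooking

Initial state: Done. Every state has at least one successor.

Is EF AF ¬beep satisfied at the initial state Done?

States satisfying AF ¬beep: {Done, Error, Cooking, Closed}.
States satisfying EF AF ¬beep: {Done, Error, Cooking, Closed}.
Some path from Done reaches a state where AF ¬beep holds.
Done ∈ Sat(EF AF ¬beep).

Yes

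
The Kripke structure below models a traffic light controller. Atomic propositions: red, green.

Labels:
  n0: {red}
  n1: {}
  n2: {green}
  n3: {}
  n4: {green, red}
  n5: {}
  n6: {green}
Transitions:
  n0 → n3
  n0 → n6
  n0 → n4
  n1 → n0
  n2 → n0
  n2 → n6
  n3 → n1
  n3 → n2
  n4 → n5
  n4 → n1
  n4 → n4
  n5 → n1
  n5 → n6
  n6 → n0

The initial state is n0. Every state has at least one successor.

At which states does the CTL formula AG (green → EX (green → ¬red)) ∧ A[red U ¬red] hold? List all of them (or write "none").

States satisfying green → EX (green → ¬red): {n0, n1, n2, n3, n4, n5, n6}.
States satisfying AG (green → EX (green → ¬red)): {n0, n1, n2, n3, n4, n5, n6}.
States satisfying red: {n0, n4}.
States satisfying ¬red: {n1, n2, n3, n5, n6}.
States satisfying A[red U ¬red]: {n1, n2, n3, n5, n6}.
States satisfying AG (green → EX (green → ¬red)) ∧ A[red U ¬red]: {n1, n2, n3, n5, n6}.

{n1, n2, n3, n5, n6}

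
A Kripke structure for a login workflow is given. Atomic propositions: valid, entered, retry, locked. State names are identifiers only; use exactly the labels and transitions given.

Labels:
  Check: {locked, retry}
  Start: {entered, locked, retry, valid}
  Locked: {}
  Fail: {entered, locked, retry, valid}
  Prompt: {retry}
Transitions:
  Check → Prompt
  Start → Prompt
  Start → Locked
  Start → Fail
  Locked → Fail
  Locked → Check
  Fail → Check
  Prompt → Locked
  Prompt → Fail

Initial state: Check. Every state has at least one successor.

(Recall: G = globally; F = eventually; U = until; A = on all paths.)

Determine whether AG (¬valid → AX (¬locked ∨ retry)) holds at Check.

Yes

States satisfying ¬valid → AX (¬locked ∨ retry): {Check, Start, Locked, Fail, Prompt}.
States satisfying AG (¬valid → AX (¬locked ∨ retry)): {Check, Start, Locked, Fail, Prompt}.
Every state reachable from Check satisfies ¬valid → AX (¬locked ∨ retry).
Check ∈ Sat(AG (¬valid → AX (¬locked ∨ retry))).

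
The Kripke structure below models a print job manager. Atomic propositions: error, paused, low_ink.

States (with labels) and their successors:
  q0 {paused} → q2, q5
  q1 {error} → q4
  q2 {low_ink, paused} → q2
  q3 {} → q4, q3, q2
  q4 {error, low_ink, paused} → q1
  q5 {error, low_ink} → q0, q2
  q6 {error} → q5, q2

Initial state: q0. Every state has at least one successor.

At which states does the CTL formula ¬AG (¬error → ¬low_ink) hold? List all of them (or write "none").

States satisfying ¬error → ¬low_ink: {q0, q1, q3, q4, q5, q6}.
States satisfying AG (¬error → ¬low_ink): {q1, q4}.
States satisfying ¬AG (¬error → ¬low_ink): {q0, q2, q3, q5, q6}.

{q0, q2, q3, q5, q6}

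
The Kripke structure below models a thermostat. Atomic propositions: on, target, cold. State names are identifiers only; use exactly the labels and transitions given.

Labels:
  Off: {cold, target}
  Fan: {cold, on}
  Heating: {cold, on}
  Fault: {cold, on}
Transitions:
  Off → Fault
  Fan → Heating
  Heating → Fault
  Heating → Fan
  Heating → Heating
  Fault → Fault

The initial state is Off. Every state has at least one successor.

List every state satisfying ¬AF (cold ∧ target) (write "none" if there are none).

{Fan, Heating, Fault}

States satisfying cold ∧ target: {Off}.
States satisfying AF (cold ∧ target): {Off}.
States satisfying ¬AF (cold ∧ target): {Fan, Heating, Fault}.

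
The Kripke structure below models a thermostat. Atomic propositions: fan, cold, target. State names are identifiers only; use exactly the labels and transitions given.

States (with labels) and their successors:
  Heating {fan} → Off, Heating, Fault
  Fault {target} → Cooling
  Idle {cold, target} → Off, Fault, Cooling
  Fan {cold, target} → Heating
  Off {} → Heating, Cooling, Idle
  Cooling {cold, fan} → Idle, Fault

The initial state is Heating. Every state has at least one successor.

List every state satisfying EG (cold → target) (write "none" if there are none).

{Heating, Idle, Fan, Off}

States satisfying cold → target: {Heating, Fault, Idle, Fan, Off}.
States satisfying EG (cold → target): {Heating, Idle, Fan, Off}.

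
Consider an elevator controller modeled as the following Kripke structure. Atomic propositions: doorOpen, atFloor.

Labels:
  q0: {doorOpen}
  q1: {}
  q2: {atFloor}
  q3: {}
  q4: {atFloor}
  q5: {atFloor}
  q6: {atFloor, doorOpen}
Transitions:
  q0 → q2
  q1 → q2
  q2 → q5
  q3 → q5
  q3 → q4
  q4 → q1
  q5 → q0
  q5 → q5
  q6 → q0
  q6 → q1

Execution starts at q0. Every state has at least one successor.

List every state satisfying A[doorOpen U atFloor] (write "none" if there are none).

States satisfying doorOpen: {q0, q6}.
States satisfying atFloor: {q2, q4, q5, q6}.
States satisfying A[doorOpen U atFloor]: {q0, q2, q4, q5, q6}.

{q0, q2, q4, q5, q6}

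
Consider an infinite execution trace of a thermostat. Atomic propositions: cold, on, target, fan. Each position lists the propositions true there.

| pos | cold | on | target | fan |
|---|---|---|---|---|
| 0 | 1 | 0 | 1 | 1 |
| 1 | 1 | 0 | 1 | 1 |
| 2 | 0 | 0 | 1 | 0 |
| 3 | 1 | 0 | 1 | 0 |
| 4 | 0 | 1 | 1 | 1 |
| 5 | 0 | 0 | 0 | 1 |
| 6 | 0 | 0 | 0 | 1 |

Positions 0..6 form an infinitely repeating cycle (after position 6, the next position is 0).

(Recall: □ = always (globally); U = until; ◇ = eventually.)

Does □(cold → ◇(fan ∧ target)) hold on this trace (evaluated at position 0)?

cold → ◇(fan ∧ target) holds at every position 0..6, and those are all positions ever visited, so □(cold → ◇(fan ∧ target)) holds.
Positions where cold holds: 0, 1, 3.
Check ◇(fan ∧ target) at each: 0→ok, 1→ok, 3→ok.

Satisfied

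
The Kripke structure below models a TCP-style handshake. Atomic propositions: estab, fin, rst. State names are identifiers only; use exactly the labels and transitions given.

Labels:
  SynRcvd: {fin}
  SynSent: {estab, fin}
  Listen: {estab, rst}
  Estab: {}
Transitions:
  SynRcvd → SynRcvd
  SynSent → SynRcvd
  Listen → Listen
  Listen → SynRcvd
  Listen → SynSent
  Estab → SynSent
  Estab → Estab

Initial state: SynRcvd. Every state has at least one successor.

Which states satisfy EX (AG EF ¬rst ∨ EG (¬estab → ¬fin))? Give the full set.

{SynRcvd, SynSent, Listen, Estab}

States satisfying AG EF ¬rst ∨ EG (¬estab → ¬fin): {SynRcvd, SynSent, Listen, Estab}.
States satisfying EX (AG EF ¬rst ∨ EG (¬estab → ¬fin)): {SynRcvd, SynSent, Listen, Estab}.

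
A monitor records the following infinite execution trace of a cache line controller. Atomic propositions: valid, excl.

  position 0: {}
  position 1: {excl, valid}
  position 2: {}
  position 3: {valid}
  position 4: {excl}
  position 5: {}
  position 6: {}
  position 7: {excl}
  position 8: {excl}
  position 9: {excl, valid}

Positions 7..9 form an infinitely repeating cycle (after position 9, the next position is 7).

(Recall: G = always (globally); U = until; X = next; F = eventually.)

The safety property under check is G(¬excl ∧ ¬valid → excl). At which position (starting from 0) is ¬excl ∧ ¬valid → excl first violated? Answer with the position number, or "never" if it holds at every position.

0

At position 0 the labels are {}, so ¬excl ∧ ¬valid → excl is false there. This is the first violation.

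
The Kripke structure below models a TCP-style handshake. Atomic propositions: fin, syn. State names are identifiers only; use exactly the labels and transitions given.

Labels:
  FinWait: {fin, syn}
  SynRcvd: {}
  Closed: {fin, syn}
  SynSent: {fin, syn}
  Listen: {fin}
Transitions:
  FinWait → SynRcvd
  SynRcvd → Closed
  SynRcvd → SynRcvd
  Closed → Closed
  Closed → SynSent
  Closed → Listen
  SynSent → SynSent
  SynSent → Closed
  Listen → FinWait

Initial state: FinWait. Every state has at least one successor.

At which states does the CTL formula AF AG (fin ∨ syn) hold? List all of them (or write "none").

States satisfying AG (fin ∨ syn): ∅.
States satisfying AF AG (fin ∨ syn): ∅.

none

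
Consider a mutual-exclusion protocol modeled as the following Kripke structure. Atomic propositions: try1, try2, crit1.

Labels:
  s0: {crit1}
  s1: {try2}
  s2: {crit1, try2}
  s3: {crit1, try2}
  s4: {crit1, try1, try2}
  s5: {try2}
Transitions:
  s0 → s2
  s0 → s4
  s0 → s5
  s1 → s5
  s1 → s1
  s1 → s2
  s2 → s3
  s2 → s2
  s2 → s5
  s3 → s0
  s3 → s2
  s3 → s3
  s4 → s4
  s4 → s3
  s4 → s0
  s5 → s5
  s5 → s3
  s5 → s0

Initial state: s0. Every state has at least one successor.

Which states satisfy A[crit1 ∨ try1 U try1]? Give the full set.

{s4}

States satisfying crit1 ∨ try1: {s0, s2, s3, s4}.
States satisfying try1: {s4}.
States satisfying A[crit1 ∨ try1 U try1]: {s4}.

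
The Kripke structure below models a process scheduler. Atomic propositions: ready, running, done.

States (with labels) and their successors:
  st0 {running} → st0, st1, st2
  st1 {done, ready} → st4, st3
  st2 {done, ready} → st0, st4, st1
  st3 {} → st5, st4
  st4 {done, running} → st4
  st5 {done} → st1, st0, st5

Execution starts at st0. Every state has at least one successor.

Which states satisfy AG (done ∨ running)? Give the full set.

States satisfying done ∨ running: {st0, st1, st2, st4, st5}.
States satisfying AG (done ∨ running): {st4}.

{st4}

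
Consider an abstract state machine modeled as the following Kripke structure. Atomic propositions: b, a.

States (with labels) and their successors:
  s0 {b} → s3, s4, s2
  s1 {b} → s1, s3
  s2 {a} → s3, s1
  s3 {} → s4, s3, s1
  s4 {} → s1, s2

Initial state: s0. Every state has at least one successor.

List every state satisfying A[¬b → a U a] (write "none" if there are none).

States satisfying ¬b → a: {s0, s1, s2}.
States satisfying a: {s2}.
States satisfying A[¬b → a U a]: {s2}.

{s2}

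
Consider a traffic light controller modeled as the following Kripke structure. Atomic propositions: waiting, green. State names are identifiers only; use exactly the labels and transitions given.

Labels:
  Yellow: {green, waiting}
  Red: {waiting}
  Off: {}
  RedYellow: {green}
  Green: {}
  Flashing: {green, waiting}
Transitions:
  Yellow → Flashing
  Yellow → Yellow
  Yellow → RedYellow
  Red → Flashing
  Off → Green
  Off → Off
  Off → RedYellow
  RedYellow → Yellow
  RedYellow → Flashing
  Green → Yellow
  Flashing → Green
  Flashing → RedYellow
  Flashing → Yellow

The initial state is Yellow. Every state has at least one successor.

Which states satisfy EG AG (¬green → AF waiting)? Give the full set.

{Yellow, Red, RedYellow, Green, Flashing}

States satisfying AG (¬green → AF waiting): {Yellow, Red, RedYellow, Green, Flashing}.
States satisfying EG AG (¬green → AF waiting): {Yellow, Red, RedYellow, Green, Flashing}.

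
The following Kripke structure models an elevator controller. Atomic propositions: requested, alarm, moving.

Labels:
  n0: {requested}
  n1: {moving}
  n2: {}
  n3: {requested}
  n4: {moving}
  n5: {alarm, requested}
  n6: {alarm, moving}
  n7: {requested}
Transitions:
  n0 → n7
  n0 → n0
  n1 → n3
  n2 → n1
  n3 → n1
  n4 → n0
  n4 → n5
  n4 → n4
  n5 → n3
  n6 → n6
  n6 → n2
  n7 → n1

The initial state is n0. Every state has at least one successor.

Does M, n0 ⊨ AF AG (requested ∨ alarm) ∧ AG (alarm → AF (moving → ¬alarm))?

No

States satisfying AG (requested ∨ alarm): ∅.
States satisfying AF AG (requested ∨ alarm): ∅.
States satisfying alarm → AF (moving → ¬alarm): {n0, n1, n2, n3, n4, n5, n7}.
States satisfying AG (alarm → AF (moving → ¬alarm)): {n0, n1, n2, n3, n4, n5, n7}.
States satisfying AF AG (requested ∨ alarm) ∧ AG (alarm → AF (moving → ¬alarm)): ∅.
n0 ∉ Sat(AF AG (requested ∨ alarm) ∧ AG (alarm → AF (moving → ¬alarm))).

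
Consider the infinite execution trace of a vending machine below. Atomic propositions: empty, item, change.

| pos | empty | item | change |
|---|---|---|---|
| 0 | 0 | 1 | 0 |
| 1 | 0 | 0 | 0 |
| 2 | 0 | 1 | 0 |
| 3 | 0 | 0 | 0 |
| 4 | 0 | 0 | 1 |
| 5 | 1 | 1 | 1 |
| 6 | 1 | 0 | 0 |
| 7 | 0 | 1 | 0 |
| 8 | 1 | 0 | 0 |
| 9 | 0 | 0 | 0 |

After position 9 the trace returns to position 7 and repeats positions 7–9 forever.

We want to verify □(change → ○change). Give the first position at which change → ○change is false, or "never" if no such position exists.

Check change → ○change at each position in order: 0 ✓, 1 ✓, 2 ✓, 3 ✓, 4 ✓.
At position 5 the labels are {change, empty, item} and the next position 6 has {empty}, so change → ○change is false there. This is the first violation.

5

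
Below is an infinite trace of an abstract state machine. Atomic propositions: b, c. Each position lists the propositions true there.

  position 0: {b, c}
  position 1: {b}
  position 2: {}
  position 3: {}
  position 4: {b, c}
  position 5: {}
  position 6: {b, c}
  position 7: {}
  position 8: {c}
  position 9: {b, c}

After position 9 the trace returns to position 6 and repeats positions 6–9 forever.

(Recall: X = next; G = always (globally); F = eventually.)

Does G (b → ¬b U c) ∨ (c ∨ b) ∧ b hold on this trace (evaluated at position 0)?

Holds

b → ¬b U c must hold at every position from 0 onward. It fails at position 1, so G (b → ¬b U c) is false.
Positions where b holds: 0, 1, 4, 6, 9.
Check ¬b U c at each: 0→ok, 1→fails, 4→ok, 6→ok, 9→ok.
At position 0: G (b → ¬b U c) is false; (c ∨ b) ∧ b is true; so G (b → ¬b U c) ∨ (c ∨ b) ∧ b is true.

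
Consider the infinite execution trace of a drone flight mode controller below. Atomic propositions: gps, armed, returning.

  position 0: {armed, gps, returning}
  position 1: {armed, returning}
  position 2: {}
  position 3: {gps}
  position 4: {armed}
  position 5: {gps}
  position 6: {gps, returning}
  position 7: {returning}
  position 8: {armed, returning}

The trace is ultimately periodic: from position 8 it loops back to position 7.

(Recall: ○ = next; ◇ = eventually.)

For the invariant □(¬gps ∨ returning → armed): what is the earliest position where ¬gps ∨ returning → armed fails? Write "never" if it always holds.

Check ¬gps ∨ returning → armed at each position in order: 0 ✓, 1 ✓.
At position 2 the labels are {}, so ¬gps ∨ returning → armed is false there. This is the first violation.

2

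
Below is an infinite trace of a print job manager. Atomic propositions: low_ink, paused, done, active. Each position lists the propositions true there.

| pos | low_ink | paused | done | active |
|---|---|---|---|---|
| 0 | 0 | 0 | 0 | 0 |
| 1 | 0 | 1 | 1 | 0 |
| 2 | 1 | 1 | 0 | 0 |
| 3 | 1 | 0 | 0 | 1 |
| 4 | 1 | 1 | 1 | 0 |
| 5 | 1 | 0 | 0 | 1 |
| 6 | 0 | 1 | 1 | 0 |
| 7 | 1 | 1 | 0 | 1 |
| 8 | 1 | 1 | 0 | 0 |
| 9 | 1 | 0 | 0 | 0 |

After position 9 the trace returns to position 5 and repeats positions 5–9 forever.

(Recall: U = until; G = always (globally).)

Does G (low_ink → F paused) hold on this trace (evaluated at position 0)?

low_ink → F paused holds at every position 0..9, and those are all positions ever visited, so G (low_ink → F paused) holds.
Positions where low_ink holds: 2, 3, 4, 5, 7, 8, 9.
Check F paused at each: 2→ok, 3→ok, 4→ok, 5→ok, 7→ok, 8→ok, 9→ok.

Holds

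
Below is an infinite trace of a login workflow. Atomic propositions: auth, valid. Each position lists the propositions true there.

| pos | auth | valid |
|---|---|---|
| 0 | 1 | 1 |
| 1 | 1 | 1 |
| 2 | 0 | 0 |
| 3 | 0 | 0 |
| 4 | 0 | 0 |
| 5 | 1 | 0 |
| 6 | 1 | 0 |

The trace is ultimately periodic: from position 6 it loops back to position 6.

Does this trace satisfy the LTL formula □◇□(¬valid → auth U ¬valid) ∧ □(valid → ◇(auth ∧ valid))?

Yes

◇□(¬valid → auth U ¬valid) holds at every position 0..6, and those are all positions ever visited, so □◇□(¬valid → auth U ¬valid) holds.
valid → ◇(auth ∧ valid) holds at every position 0..6, and those are all positions ever visited, so □(valid → ◇(auth ∧ valid)) holds.
Positions where valid holds: 0, 1.
Check ◇(auth ∧ valid) at each: 0→ok, 1→ok.
At position 0: □◇□(¬valid → auth U ¬valid) is true; □(valid → ◇(auth ∧ valid)) is true; so □◇□(¬valid → auth U ¬valid) ∧ □(valid → ◇(auth ∧ valid)) is true.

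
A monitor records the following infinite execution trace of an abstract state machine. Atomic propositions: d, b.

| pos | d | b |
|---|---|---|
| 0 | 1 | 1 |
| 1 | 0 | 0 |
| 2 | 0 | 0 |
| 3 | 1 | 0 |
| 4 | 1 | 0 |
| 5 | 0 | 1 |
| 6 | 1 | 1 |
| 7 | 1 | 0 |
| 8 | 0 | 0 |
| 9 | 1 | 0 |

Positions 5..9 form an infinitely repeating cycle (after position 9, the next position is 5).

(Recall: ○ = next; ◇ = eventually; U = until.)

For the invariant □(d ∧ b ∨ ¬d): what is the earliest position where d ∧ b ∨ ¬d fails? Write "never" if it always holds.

3

Check d ∧ b ∨ ¬d at each position in order: 0 ✓, 1 ✓, 2 ✓.
At position 3 the labels are {d}, so d ∧ b ∨ ¬d is false there. This is the first violation.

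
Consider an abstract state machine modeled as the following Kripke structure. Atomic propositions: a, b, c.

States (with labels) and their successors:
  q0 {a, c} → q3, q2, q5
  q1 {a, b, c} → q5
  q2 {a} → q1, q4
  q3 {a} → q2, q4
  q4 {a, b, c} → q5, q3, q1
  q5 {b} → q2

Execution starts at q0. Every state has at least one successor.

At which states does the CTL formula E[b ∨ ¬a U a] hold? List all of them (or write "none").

States satisfying b ∨ ¬a: {q1, q4, q5}.
States satisfying a: {q0, q1, q2, q3, q4}.
States satisfying E[b ∨ ¬a U a]: {q0, q1, q2, q3, q4, q5}.

{q0, q1, q2, q3, q4, q5}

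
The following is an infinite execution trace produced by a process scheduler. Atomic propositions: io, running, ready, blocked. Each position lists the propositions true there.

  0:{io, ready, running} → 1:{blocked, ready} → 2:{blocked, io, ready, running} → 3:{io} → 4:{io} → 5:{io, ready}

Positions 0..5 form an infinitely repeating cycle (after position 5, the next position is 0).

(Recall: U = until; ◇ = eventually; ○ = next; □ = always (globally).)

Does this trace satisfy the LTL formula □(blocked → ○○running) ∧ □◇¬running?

blocked → ○○running must hold at every position from 0 onward. It fails at position 1, so □(blocked → ○○running) is false.
Positions where blocked holds: 1, 2.
Check ○○running at each: 1→fails, 2→fails.
◇¬running holds at every position 0..5, and those are all positions ever visited, so □◇¬running holds.
At position 0: □(blocked → ○○running) is false; □◇¬running is true; so □(blocked → ○○running) ∧ □◇¬running is false.

No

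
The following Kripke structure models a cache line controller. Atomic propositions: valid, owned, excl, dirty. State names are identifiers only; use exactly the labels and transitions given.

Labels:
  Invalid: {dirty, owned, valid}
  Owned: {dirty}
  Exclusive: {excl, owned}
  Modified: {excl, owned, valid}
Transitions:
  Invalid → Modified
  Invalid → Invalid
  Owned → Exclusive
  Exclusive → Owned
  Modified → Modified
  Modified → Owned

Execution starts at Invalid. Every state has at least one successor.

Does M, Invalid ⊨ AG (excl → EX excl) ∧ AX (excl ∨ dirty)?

States satisfying excl → EX excl: {Invalid, Owned, Modified}.
States satisfying AG (excl → EX excl): ∅.
States satisfying excl ∨ dirty: {Invalid, Owned, Exclusive, Modified}.
States satisfying AX (excl ∨ dirty): {Invalid, Owned, Exclusive, Modified}.
States satisfying AG (excl → EX excl) ∧ AX (excl ∨ dirty): ∅.
Invalid ∉ Sat(AG (excl → EX excl) ∧ AX (excl ∨ dirty)).

Does not hold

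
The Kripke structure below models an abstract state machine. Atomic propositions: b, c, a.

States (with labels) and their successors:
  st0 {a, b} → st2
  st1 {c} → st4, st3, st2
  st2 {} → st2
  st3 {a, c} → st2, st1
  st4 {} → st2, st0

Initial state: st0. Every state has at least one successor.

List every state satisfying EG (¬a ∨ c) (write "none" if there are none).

States satisfying ¬a ∨ c: {st1, st2, st3, st4}.
States satisfying EG (¬a ∨ c): {st1, st2, st3, st4}.

{st1, st2, st3, st4}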